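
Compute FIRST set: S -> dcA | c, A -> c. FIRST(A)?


Per alternative of A: FIRST(c) = {c}
FIRST(A) = {c}


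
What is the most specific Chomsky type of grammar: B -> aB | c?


Right-linear: every RHS is a terminal or a terminal followed by one nonterminal
Classification: Type 3 (Regular)


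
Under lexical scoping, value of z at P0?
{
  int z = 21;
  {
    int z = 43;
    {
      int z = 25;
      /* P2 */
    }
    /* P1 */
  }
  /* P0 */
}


z declared in the same block as P0
z = 21


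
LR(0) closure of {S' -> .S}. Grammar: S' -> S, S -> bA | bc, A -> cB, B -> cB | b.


Start: S' -> .S
For each item with dot before a nonterminal B, add B -> .γ for every B-production
Closure: [S' -> .S, S -> .bA, S -> .bc]


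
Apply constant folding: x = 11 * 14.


11 * 14 = 154 at compile time
Optimized: x = 154


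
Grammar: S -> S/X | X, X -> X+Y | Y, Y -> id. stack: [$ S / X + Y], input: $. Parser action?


handle 'X+Y' on top
Action: reduce (X -> X+Y)


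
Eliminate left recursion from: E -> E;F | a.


Left-recursive alternatives: E;F; non-recursive: a
Introduce E': E -> aE', E' -> ;FE' | ε


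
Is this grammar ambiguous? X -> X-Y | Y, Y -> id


precedence layered via separate nonterminal Y: deterministic
Unambiguous


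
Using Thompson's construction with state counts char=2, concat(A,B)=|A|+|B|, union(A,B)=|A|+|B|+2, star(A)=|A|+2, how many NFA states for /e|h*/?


Syntax tree has 2 char leaf(s), 1 union(s), 1 star(s)
chars contribute 2×2 = 4; each union adds +2; each star adds +2
Total: 4 + 2 + 2 = 8 states


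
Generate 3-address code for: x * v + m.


Break into single-operator statements:
t1 = x * v
t2 = t1 + m


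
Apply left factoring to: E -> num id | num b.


Common prefix: 'num'
Factored: E -> num E', E' -> id | b


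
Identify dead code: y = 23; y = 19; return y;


first assignment to y is overwritten before any read
Dead: 'y = 23'


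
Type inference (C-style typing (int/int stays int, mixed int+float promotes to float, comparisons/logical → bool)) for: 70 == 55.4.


Operand types: int == float
Rule: comparison yields bool
Result type: bool


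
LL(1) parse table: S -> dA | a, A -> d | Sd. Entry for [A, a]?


For [A, a]: 'a' ∈ FIRST(Sd)
Entry: A -> Sd


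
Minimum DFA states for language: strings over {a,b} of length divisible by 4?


Track length mod 4: states 0..3, accept at 0
Minimal DFA: 4 states


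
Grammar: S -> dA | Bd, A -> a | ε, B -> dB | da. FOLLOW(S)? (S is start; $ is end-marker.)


$ ∈ FOLLOW(S). For each A -> αBβ: add FIRST(β)\{ε} to FOLLOW(B); if β nullable, add FOLLOW(A).
FOLLOW(S) = {$}


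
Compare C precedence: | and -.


'-' is additive (level 9); '|' is bitwise OR (level 3)
Higher level binds tighter
'-' has higher precedence than '|'


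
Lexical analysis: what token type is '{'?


Pattern: delimiter/punctuation
Type: PUNCTUATION


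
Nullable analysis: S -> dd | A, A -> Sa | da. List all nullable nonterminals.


A nonterminal is nullable iff some alternative derives ε (directly, or every symbol in it is nullable)
Nullable: {}


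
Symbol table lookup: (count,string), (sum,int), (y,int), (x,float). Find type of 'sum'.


Lookup 'sum' → type int


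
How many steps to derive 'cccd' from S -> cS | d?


Derivation: S => cS => ccS => cccS => cccd
Steps: 4


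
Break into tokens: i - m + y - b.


Scan left to right, longest-match per lexeme
Tokens: ID(i), OP(-), ID(m), OP(+), ID(y), OP(-), ID(b)


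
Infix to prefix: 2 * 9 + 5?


left-to-right (same/higher precedence on left): tree is (+ (* 2 9) 5)
Prefix: + * 2 9 5


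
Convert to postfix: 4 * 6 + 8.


Left to right (same or higher precedence on left)
Postfix: 4 6 * 8 +


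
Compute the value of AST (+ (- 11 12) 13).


Evaluate inner: (- 11 12) = -1
Evaluate root: (+ -1 13) = 12
Result: 12


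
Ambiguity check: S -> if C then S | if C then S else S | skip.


dangling else: 'if C then if C then skip else skip' parses two ways
Ambiguous


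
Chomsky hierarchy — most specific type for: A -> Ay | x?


Left-linear: every RHS is a terminal or one nonterminal followed by a terminal
Classification: Type 3 (Regular)


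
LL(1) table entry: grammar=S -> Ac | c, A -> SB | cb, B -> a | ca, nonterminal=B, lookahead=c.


For [B, c]: 'c' ∈ FIRST(ca)
Entry: B -> ca


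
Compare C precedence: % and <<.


'%' is multiplicative (level 10); '<<' is shift (level 8)
Higher level binds tighter
'%' has higher precedence than '<<'


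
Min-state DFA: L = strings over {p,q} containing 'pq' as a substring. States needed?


KMP-style automaton: 2 progress states + 1 absorbing accept = 3
Minimal DFA: 3 states


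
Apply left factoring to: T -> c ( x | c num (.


Common prefix: 'c'
Factored: T -> c T', T' -> ( x | num (


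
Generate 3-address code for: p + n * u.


Break into single-operator statements:
t1 = n * u
t2 = p + t1


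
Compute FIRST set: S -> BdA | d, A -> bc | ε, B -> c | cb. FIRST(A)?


Per alternative of A: FIRST(bc) = {b}; FIRST(ε) = {ε}
FIRST(A) = {b, ε}


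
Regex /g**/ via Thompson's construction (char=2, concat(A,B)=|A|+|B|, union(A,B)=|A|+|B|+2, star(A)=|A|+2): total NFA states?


Syntax tree has 1 char leaf(s), 0 union(s), 2 star(s)
chars contribute 1×2 = 2; each union adds +2; each star adds +2
Total: 2 + 0 + 4 = 6 states


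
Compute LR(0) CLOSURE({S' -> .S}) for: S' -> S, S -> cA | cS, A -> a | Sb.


Start: S' -> .S
For each item with dot before a nonterminal B, add B -> .γ for every B-production
Closure: [S' -> .S, S -> .cA, S -> .cS]


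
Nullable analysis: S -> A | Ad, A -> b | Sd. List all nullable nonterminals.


A nonterminal is nullable iff some alternative derives ε (directly, or every symbol in it is nullable)
Nullable: {}


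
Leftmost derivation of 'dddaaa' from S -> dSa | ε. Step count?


Derivation: S => dSa => ddSaa => dddSaaa => dddaaa
Steps: 4


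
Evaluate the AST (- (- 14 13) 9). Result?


Evaluate inner: (- 14 13) = 1
Evaluate root: (- 1 9) = -8
Result: -8


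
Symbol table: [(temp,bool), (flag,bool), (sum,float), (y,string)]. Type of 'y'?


Lookup 'y' → type string


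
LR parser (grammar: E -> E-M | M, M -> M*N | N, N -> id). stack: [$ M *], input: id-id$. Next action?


no handle; shift 'id'
Action: shift


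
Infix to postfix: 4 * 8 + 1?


Left to right (same or higher precedence on left)
Postfix: 4 8 * 1 +


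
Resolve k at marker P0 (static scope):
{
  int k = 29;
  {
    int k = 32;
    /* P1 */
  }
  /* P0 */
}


k declared in the same block as P0
k = 29


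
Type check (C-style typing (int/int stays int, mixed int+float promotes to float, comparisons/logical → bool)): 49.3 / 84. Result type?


Operand types: float / int
Rule: mixed int/float promotes to float; int/int stays int
Result type: float


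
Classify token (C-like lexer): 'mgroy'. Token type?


Pattern: letter/underscore followed by alphanumerics, not a keyword
Type: IDENTIFIER


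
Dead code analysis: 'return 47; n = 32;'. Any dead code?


statement follows a return and is unreachable
Dead: 'n = 32'


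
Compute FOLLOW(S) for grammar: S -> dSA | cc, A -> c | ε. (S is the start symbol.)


$ ∈ FOLLOW(S). For each A -> αBβ: add FIRST(β)\{ε} to FOLLOW(B); if β nullable, add FOLLOW(A).
FOLLOW(S) = {$, c}


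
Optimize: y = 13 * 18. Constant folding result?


13 * 18 = 234 at compile time
Optimized: y = 234


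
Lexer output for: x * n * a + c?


Scan left to right, longest-match per lexeme
Tokens: ID(x), OP(*), ID(n), OP(*), ID(a), OP(+), ID(c)


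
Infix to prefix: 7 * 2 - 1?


left-to-right (same/higher precedence on left): tree is (- (* 7 2) 1)
Prefix: - * 7 2 1


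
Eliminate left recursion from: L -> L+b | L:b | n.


Left-recursive alternatives: L+b, L:b; non-recursive: n
Introduce L': L -> nL', L' -> +bL' | :bL' | ε


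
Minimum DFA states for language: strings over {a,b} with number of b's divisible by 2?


Track (count of b) mod 2: states 0..1, accept at 0
Minimal DFA: 2 states


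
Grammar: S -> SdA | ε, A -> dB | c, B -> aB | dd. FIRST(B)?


Per alternative of B: FIRST(aB) = {a}; FIRST(dd) = {d}
FIRST(B) = {a, d}


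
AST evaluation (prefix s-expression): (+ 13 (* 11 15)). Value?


Evaluate inner: (* 11 15) = 165
Evaluate root: (+ 13 165) = 178
Result: 178


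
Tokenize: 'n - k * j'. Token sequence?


Scan left to right, longest-match per lexeme
Tokens: ID(n), OP(-), ID(k), OP(*), ID(j)


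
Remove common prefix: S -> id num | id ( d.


Common prefix: 'id'
Factored: S -> id S', S' -> num | ( d


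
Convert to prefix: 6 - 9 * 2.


'*' binds tighter: tree is (- 6 (* 9 2))
Prefix: - 6 * 9 2


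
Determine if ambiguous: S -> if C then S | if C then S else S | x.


dangling else: 'if C then if C then x else x' parses two ways
Ambiguous


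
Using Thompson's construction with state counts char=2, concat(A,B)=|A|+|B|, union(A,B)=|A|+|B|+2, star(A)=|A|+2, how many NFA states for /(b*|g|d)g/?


Syntax tree has 4 char leaf(s), 2 union(s), 1 star(s)
chars contribute 4×2 = 8; each union adds +2; each star adds +2
Total: 8 + 4 + 2 = 14 states


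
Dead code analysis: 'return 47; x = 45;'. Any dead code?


statement follows a return and is unreachable
Dead: 'x = 45'


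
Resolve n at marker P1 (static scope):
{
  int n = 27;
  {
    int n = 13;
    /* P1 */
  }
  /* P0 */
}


n declared in the same block as P1
n = 13


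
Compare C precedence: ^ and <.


'<' is relational (level 7); '^' is bitwise XOR (level 4)
Higher level binds tighter
'<' has higher precedence than '^'


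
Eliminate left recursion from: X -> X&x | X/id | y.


Left-recursive alternatives: X&x, X/id; non-recursive: y
Introduce X': X -> yX', X' -> &xX' | /idX' | ε


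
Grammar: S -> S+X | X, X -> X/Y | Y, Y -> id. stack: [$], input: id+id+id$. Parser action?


no handle on stack; shift 'id'
Action: shift


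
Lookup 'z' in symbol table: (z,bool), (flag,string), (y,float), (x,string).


Lookup 'z' → type bool


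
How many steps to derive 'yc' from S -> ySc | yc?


Derivation: S => yc
Steps: 1


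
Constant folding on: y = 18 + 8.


18 + 8 = 26 at compile time
Optimized: y = 26


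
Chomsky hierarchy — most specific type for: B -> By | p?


Left-linear: every RHS is a terminal or one nonterminal followed by a terminal
Classification: Type 3 (Regular)


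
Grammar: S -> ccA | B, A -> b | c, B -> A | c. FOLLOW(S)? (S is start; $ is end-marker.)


$ ∈ FOLLOW(S). For each A -> αBβ: add FIRST(β)\{ε} to FOLLOW(B); if β nullable, add FOLLOW(A).
FOLLOW(S) = {$}


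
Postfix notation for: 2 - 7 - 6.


Left to right (same or higher precedence on left)
Postfix: 2 7 - 6 -


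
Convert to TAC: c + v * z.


Break into single-operator statements:
t1 = v * z
t2 = c + t1


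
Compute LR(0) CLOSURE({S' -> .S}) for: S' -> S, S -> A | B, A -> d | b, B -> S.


Start: S' -> .S
For each item with dot before a nonterminal B, add B -> .γ for every B-production
Closure: [S' -> .S, S -> .A, S -> .B, A -> .d, A -> .b, B -> .S]


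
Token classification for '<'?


Pattern: operator symbol
Type: OPERATOR


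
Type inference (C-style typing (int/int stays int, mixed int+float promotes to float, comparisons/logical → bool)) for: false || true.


Operand types: bool || bool
Rule: logical operators take bool operands and yield bool
Result type: bool


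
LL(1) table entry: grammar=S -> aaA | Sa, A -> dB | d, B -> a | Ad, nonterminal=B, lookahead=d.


For [B, d]: 'd' ∈ FIRST(Ad)
Entry: B -> Ad


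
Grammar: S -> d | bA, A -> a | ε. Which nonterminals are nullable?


A nonterminal is nullable iff some alternative derives ε (directly, or every symbol in it is nullable)
Nullable: {A}


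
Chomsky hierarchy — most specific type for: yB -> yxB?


LHS has context (more than one symbol) and |LHS| ≤ |RHS|
Classification: Type 1 (Context-Sensitive)


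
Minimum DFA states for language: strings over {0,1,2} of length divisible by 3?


Track length mod 3: states 0..2, accept at 0
Minimal DFA: 3 states


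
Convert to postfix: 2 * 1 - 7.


Left to right (same or higher precedence on left)
Postfix: 2 1 * 7 -


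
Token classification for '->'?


Pattern: operator symbol
Type: OPERATOR


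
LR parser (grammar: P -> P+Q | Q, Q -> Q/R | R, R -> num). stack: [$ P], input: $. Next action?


start symbol P on stack, input exhausted
Action: accept


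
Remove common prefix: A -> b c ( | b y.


Common prefix: 'b'
Factored: A -> b A', A' -> c ( | y


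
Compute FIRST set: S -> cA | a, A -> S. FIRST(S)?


Per alternative of S: FIRST(cA) = {c}; FIRST(a) = {a}
FIRST(S) = {a, c}


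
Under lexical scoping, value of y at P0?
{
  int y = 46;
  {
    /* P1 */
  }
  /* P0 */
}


y declared in the same block as P0
y = 46


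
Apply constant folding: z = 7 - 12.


7 - 12 = -5 at compile time
Optimized: z = -5


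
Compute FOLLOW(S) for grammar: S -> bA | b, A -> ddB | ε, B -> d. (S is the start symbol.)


$ ∈ FOLLOW(S). For each A -> αBβ: add FIRST(β)\{ε} to FOLLOW(B); if β nullable, add FOLLOW(A).
FOLLOW(S) = {$}


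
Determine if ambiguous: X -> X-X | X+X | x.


'x-x+x' has two parse trees (no precedence encoded between - and +)
Ambiguous


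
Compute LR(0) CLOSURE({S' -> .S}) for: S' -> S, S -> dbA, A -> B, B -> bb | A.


Start: S' -> .S
For each item with dot before a nonterminal B, add B -> .γ for every B-production
Closure: [S' -> .S, S -> .dbA]


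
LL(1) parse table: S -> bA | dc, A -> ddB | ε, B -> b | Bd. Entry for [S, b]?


For [S, b]: 'b' ∈ FIRST(bA)
Entry: S -> bA


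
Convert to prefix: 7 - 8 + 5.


left-to-right (same/higher precedence on left): tree is (+ (- 7 8) 5)
Prefix: + - 7 8 5


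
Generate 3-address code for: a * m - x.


Break into single-operator statements:
t1 = a * m
t2 = t1 - x


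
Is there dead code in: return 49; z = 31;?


statement follows a return and is unreachable
Dead: 'z = 31'


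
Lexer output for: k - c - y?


Scan left to right, longest-match per lexeme
Tokens: ID(k), OP(-), ID(c), OP(-), ID(y)


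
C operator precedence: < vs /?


'/' is multiplicative (level 10); '<' is relational (level 7)
Higher level binds tighter
'/' has higher precedence than '<'


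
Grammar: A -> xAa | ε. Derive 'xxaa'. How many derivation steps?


Derivation: A => xAa => xxAaa => xxaa
Steps: 3


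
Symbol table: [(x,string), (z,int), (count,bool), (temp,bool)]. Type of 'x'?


Lookup 'x' → type string


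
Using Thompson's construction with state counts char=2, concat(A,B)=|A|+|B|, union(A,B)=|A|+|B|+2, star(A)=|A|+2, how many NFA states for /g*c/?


Syntax tree has 2 char leaf(s), 0 union(s), 1 star(s)
chars contribute 2×2 = 4; each union adds +2; each star adds +2
Total: 4 + 0 + 2 = 6 states


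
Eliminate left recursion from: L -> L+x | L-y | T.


Left-recursive alternatives: L+x, L-y; non-recursive: T
Introduce L': L -> TL', L' -> +xL' | -yL' | ε


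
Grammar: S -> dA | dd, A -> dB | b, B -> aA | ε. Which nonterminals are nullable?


A nonterminal is nullable iff some alternative derives ε (directly, or every symbol in it is nullable)
Nullable: {B}


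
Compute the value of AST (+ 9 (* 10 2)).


Evaluate inner: (* 10 2) = 20
Evaluate root: (+ 9 20) = 29
Result: 29


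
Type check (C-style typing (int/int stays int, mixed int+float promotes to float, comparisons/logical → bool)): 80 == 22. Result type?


Operand types: int == int
Rule: comparison yields bool
Result type: bool


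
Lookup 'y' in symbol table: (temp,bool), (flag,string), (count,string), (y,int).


Lookup 'y' → type int


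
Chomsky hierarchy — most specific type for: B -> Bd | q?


Left-linear: every RHS is a terminal or one nonterminal followed by a terminal
Classification: Type 3 (Regular)


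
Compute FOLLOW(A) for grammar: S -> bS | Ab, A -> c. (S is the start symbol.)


$ ∈ FOLLOW(S). For each A -> αBβ: add FIRST(β)\{ε} to FOLLOW(B); if β nullable, add FOLLOW(A).
FOLLOW(A) = {b}


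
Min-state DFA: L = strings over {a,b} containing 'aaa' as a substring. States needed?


KMP-style automaton: 3 progress states + 1 absorbing accept = 4
Minimal DFA: 4 states


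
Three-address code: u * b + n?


Break into single-operator statements:
t1 = u * b
t2 = t1 + n


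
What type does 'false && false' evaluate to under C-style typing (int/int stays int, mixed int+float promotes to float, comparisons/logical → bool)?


Operand types: bool && bool
Rule: logical operators take bool operands and yield bool
Result type: bool


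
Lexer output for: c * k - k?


Scan left to right, longest-match per lexeme
Tokens: ID(c), OP(*), ID(k), OP(-), ID(k)


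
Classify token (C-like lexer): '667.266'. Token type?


Pattern: digits with a decimal point
Type: FLOAT_LITERAL


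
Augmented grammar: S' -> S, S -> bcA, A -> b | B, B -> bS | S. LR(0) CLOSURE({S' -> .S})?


Start: S' -> .S
For each item with dot before a nonterminal B, add B -> .γ for every B-production
Closure: [S' -> .S, S -> .bcA]


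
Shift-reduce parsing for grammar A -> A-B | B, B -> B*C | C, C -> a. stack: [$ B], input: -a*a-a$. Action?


lookahead ∉ {*} so B won't extend; reduce A -> B
Action: reduce (A -> B)


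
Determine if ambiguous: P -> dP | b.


right-linear, alternatives start with distinct terminals 'd' vs 'b': unique leftmost derivation
Unambiguous


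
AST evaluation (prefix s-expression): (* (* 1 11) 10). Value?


Evaluate inner: (* 1 11) = 11
Evaluate root: (* 11 10) = 110
Result: 110


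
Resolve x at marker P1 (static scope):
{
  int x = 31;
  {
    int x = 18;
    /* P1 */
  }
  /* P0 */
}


x declared in the same block as P1
x = 18


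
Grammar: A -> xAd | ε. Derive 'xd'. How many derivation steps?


Derivation: A => xAd => xd
Steps: 2


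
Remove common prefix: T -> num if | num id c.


Common prefix: 'num'
Factored: T -> num T', T' -> if | id c


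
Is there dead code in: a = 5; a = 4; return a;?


first assignment to a is overwritten before any read
Dead: 'a = 5'


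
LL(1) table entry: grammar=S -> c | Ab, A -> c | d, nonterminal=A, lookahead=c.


For [A, c]: 'c' ∈ FIRST(c)
Entry: A -> c


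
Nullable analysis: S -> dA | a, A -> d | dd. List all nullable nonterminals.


A nonterminal is nullable iff some alternative derives ε (directly, or every symbol in it is nullable)
Nullable: {}


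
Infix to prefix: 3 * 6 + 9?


left-to-right (same/higher precedence on left): tree is (+ (* 3 6) 9)
Prefix: + * 3 6 9


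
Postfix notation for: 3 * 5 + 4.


Left to right (same or higher precedence on left)
Postfix: 3 5 * 4 +


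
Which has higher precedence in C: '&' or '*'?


'*' is multiplicative (level 10); '&' is bitwise AND (level 5)
Higher level binds tighter
'*' has higher precedence than '&'


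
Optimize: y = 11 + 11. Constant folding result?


11 + 11 = 22 at compile time
Optimized: y = 22


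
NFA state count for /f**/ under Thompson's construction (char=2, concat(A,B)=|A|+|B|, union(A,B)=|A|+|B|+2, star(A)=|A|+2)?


Syntax tree has 1 char leaf(s), 0 union(s), 2 star(s)
chars contribute 1×2 = 2; each union adds +2; each star adds +2
Total: 2 + 0 + 4 = 6 states


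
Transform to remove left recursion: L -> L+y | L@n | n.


Left-recursive alternatives: L+y, L@n; non-recursive: n
Introduce L': L -> nL', L' -> +yL' | @nL' | ε


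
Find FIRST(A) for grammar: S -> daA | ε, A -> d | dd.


Per alternative of A: FIRST(d) = {d}; FIRST(dd) = {d}
FIRST(A) = {d}


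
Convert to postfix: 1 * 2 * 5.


Left to right (same or higher precedence on left)
Postfix: 1 2 * 5 *


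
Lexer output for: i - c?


Scan left to right, longest-match per lexeme
Tokens: ID(i), OP(-), ID(c)


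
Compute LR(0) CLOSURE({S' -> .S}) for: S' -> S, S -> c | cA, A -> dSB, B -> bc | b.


Start: S' -> .S
For each item with dot before a nonterminal B, add B -> .γ for every B-production
Closure: [S' -> .S, S -> .c, S -> .cA]


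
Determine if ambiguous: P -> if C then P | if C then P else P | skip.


dangling else: 'if C then if C then skip else skip' parses two ways
Ambiguous


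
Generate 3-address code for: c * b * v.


Break into single-operator statements:
t1 = c * b
t2 = t1 * v


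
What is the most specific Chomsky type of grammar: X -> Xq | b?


Left-linear: every RHS is a terminal or one nonterminal followed by a terminal
Classification: Type 3 (Regular)


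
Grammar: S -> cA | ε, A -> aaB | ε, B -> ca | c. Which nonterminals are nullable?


A nonterminal is nullable iff some alternative derives ε (directly, or every symbol in it is nullable)
Nullable: {A, S}


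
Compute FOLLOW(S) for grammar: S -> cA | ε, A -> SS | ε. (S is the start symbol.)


$ ∈ FOLLOW(S). For each A -> αBβ: add FIRST(β)\{ε} to FOLLOW(B); if β nullable, add FOLLOW(A).
FOLLOW(S) = {$, c}


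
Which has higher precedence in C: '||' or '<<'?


'<<' is shift (level 8); '||' is logical OR (level 1)
Higher level binds tighter
'<<' has higher precedence than '||'


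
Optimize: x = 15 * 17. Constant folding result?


15 * 17 = 255 at compile time
Optimized: x = 255


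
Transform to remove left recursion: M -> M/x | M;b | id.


Left-recursive alternatives: M/x, M;b; non-recursive: id
Introduce M': M -> idM', M' -> /xM' | ;bM' | ε


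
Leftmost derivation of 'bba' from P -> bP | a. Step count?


Derivation: P => bP => bbP => bba
Steps: 3


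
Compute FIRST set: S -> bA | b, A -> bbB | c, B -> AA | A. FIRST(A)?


Per alternative of A: FIRST(bbB) = {b}; FIRST(c) = {c}
FIRST(A) = {b, c}


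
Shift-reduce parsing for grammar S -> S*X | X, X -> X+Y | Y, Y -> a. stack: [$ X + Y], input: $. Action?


handle 'X+Y' on top
Action: reduce (X -> X+Y)


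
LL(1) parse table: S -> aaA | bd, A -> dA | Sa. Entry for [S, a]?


For [S, a]: 'a' ∈ FIRST(aaA)
Entry: S -> aaA


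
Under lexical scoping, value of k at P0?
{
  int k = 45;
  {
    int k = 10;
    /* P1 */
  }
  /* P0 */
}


k declared in the same block as P0
k = 45


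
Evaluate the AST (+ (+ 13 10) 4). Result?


Evaluate inner: (+ 13 10) = 23
Evaluate root: (+ 23 4) = 27
Result: 27


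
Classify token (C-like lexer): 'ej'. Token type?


Pattern: letter/underscore followed by alphanumerics, not a keyword
Type: IDENTIFIER


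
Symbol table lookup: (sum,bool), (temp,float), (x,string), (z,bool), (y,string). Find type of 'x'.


Lookup 'x' → type string


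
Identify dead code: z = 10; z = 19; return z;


first assignment to z is overwritten before any read
Dead: 'z = 10'


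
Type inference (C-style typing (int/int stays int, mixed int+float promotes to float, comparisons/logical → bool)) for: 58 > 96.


Operand types: int > int
Rule: comparison yields bool
Result type: bool


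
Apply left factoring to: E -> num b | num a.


Common prefix: 'num'
Factored: E -> num E', E' -> b | a


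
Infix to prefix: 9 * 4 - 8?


left-to-right (same/higher precedence on left): tree is (- (* 9 4) 8)
Prefix: - * 9 4 8


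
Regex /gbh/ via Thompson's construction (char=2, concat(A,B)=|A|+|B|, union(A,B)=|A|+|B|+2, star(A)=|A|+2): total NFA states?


Syntax tree has 3 char leaf(s), 0 union(s), 0 star(s)
chars contribute 3×2 = 6; each union adds +2; each star adds +2
Total: 6 + 0 + 0 = 6 states


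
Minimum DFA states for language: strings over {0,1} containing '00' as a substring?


KMP-style automaton: 2 progress states + 1 absorbing accept = 3
Minimal DFA: 3 states


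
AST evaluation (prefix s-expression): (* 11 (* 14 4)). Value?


Evaluate inner: (* 14 4) = 56
Evaluate root: (* 11 56) = 616
Result: 616


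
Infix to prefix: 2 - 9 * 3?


'*' binds tighter: tree is (- 2 (* 9 3))
Prefix: - 2 * 9 3


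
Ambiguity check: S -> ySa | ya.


balanced y^n…a^n: each string has a unique parse
Unambiguous


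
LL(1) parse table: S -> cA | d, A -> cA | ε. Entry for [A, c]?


For [A, c]: 'c' ∈ FIRST(cA)
Entry: A -> cA


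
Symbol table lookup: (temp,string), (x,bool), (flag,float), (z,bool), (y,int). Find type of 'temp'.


Lookup 'temp' → type string


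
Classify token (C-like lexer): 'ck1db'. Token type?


Pattern: letter/underscore followed by alphanumerics, not a keyword
Type: IDENTIFIER


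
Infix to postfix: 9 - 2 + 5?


Left to right (same or higher precedence on left)
Postfix: 9 2 - 5 +


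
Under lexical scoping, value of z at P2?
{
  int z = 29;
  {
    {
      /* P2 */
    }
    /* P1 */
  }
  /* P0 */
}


P2's block does not declare z; resolves to the enclosing declaration at depth 0
z = 29


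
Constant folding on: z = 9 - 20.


9 - 20 = -11 at compile time
Optimized: z = -11


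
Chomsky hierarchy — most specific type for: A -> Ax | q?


Left-linear: every RHS is a terminal or one nonterminal followed by a terminal
Classification: Type 3 (Regular)


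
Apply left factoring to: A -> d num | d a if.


Common prefix: 'd'
Factored: A -> d A', A' -> num | a if


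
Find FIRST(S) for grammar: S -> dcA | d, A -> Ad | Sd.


Per alternative of S: FIRST(dcA) = {d}; FIRST(d) = {d}
FIRST(S) = {d}


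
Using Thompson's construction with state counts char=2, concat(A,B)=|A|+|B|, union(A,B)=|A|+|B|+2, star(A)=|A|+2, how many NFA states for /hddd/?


Syntax tree has 4 char leaf(s), 0 union(s), 0 star(s)
chars contribute 4×2 = 8; each union adds +2; each star adds +2
Total: 8 + 0 + 0 = 8 states


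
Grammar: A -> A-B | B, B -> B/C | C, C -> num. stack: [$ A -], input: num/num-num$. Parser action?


no handle ('A-' is not any RHS); shift 'num'
Action: shift


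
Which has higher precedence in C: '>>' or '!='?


'>>' is shift (level 8); '!=' is equality (level 6)
Higher level binds tighter
'>>' has higher precedence than '!='


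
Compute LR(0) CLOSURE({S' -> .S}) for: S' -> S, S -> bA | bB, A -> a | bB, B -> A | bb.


Start: S' -> .S
For each item with dot before a nonterminal B, add B -> .γ for every B-production
Closure: [S' -> .S, S -> .bA, S -> .bB]


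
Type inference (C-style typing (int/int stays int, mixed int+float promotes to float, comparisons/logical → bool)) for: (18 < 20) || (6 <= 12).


Operand types: bool || bool
Rule: logical operators take bool operands and yield bool
Result type: bool


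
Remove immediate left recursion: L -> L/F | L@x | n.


Left-recursive alternatives: L/F, L@x; non-recursive: n
Introduce L': L -> nL', L' -> /FL' | @xL' | ε


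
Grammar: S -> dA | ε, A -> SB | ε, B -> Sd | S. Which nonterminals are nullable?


A nonterminal is nullable iff some alternative derives ε (directly, or every symbol in it is nullable)
Nullable: {A, B, S}


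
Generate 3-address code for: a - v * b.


Break into single-operator statements:
t1 = v * b
t2 = a - t1


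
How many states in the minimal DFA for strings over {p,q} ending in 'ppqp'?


Track the longest suffix of input matching a prefix of 'ppqp': 5 classes (prefixes of length 0..4)
Minimal DFA: 5 states


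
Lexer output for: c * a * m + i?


Scan left to right, longest-match per lexeme
Tokens: ID(c), OP(*), ID(a), OP(*), ID(m), OP(+), ID(i)


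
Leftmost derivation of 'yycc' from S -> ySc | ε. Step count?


Derivation: S => ySc => yyScc => yycc
Steps: 3


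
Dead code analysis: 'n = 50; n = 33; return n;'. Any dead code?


first assignment to n is overwritten before any read
Dead: 'n = 50'


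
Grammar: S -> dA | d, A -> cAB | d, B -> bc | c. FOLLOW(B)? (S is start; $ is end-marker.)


$ ∈ FOLLOW(S). For each A -> αBβ: add FIRST(β)\{ε} to FOLLOW(B); if β nullable, add FOLLOW(A).
FOLLOW(B) = {$, b, c}


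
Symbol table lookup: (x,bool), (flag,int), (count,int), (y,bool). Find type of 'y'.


Lookup 'y' → type bool


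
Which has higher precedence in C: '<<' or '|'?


'<<' is shift (level 8); '|' is bitwise OR (level 3)
Higher level binds tighter
'<<' has higher precedence than '|'


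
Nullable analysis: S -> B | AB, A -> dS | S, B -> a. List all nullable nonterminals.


A nonterminal is nullable iff some alternative derives ε (directly, or every symbol in it is nullable)
Nullable: {}


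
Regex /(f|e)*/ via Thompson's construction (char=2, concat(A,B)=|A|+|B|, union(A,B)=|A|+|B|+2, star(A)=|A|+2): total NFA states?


Syntax tree has 2 char leaf(s), 1 union(s), 1 star(s)
chars contribute 2×2 = 4; each union adds +2; each star adds +2
Total: 4 + 2 + 2 = 8 states


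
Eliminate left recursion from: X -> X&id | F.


Left-recursive alternatives: X&id; non-recursive: F
Introduce X': X -> FX', X' -> &idX' | ε


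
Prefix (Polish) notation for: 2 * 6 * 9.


left-to-right (same/higher precedence on left): tree is (* (* 2 6) 9)
Prefix: * * 2 6 9


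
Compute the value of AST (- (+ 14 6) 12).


Evaluate inner: (+ 14 6) = 20
Evaluate root: (- 20 12) = 8
Result: 8


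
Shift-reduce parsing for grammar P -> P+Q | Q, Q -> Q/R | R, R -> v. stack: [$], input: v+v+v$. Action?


no handle on stack; shift 'v'
Action: shift


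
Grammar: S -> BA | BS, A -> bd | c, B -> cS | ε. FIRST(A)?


Per alternative of A: FIRST(bd) = {b}; FIRST(c) = {c}
FIRST(A) = {b, c}


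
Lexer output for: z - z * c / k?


Scan left to right, longest-match per lexeme
Tokens: ID(z), OP(-), ID(z), OP(*), ID(c), OP(/), ID(k)


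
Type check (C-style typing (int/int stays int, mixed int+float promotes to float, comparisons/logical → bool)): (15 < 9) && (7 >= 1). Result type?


Operand types: bool && bool
Rule: logical operators take bool operands and yield bool
Result type: bool


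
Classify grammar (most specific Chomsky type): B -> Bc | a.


Left-linear: every RHS is a terminal or one nonterminal followed by a terminal
Classification: Type 3 (Regular)


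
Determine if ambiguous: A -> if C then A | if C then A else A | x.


dangling else: 'if C then if C then x else x' parses two ways
Ambiguous


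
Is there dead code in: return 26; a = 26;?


statement follows a return and is unreachable
Dead: 'a = 26'


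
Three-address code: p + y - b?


Break into single-operator statements:
t1 = p + y
t2 = t1 - b


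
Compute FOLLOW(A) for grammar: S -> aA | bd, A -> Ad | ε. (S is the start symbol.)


$ ∈ FOLLOW(S). For each A -> αBβ: add FIRST(β)\{ε} to FOLLOW(B); if β nullable, add FOLLOW(A).
FOLLOW(A) = {$, d}


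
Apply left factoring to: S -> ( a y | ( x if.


Common prefix: '('
Factored: S -> ( S', S' -> a y | x if


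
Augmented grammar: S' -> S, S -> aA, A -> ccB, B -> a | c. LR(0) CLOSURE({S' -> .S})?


Start: S' -> .S
For each item with dot before a nonterminal B, add B -> .γ for every B-production
Closure: [S' -> .S, S -> .aA]


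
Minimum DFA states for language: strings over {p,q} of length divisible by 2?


Track length mod 2: states 0..1, accept at 0
Minimal DFA: 2 states


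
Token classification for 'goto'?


Pattern: reserved word
Type: KEYWORD


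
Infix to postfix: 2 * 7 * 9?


Left to right (same or higher precedence on left)
Postfix: 2 7 * 9 *


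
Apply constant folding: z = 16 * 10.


16 * 10 = 160 at compile time
Optimized: z = 160


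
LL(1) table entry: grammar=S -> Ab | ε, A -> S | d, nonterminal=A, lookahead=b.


For [A, b]: 'b' ∈ FIRST(S)
Entry: A -> S


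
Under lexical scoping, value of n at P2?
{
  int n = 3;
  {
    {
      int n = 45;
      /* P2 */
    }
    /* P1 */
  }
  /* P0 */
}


n declared in the same block as P2
n = 45


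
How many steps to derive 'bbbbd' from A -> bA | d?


Derivation: A => bA => bbA => bbbA => bbbbA => bbbbd
Steps: 5


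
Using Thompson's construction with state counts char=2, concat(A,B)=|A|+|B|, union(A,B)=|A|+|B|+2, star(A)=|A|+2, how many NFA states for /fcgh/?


Syntax tree has 4 char leaf(s), 0 union(s), 0 star(s)
chars contribute 4×2 = 8; each union adds +2; each star adds +2
Total: 8 + 0 + 0 = 8 states


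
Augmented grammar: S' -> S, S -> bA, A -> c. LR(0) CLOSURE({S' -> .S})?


Start: S' -> .S
For each item with dot before a nonterminal B, add B -> .γ for every B-production
Closure: [S' -> .S, S -> .bA]


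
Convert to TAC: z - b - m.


Break into single-operator statements:
t1 = z - b
t2 = t1 - m


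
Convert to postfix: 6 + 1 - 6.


Left to right (same or higher precedence on left)
Postfix: 6 1 + 6 -


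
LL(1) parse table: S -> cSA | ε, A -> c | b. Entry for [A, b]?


For [A, b]: 'b' ∈ FIRST(b)
Entry: A -> b


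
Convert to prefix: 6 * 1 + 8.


left-to-right (same/higher precedence on left): tree is (+ (* 6 1) 8)
Prefix: + * 6 1 8


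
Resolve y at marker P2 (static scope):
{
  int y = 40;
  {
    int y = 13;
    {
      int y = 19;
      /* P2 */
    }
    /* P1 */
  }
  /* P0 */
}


y declared in the same block as P2
y = 19


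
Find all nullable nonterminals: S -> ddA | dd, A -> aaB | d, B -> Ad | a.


A nonterminal is nullable iff some alternative derives ε (directly, or every symbol in it is nullable)
Nullable: {}


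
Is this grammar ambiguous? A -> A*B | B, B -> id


precedence layered via separate nonterminal B: deterministic
Unambiguous


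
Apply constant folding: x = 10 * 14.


10 * 14 = 140 at compile time
Optimized: x = 140


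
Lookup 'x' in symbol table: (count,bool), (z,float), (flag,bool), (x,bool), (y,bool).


Lookup 'x' → type bool


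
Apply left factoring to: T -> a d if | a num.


Common prefix: 'a'
Factored: T -> a T', T' -> d if | num


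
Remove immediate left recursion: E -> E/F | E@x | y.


Left-recursive alternatives: E/F, E@x; non-recursive: y
Introduce E': E -> yE', E' -> /FE' | @xE' | ε


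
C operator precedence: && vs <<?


'<<' is shift (level 8); '&&' is logical AND (level 2)
Higher level binds tighter
'<<' has higher precedence than '&&'


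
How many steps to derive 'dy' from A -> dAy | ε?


Derivation: A => dAy => dy
Steps: 2


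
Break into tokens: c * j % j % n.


Scan left to right, longest-match per lexeme
Tokens: ID(c), OP(*), ID(j), OP(%), ID(j), OP(%), ID(n)


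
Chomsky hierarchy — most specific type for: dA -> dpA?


LHS has context (more than one symbol) and |LHS| ≤ |RHS|
Classification: Type 1 (Context-Sensitive)


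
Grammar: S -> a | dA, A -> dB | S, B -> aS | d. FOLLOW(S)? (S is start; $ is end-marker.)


$ ∈ FOLLOW(S). For each A -> αBβ: add FIRST(β)\{ε} to FOLLOW(B); if β nullable, add FOLLOW(A).
FOLLOW(S) = {$}


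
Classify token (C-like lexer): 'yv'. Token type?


Pattern: letter/underscore followed by alphanumerics, not a keyword
Type: IDENTIFIER


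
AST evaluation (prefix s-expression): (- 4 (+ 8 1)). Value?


Evaluate inner: (+ 8 1) = 9
Evaluate root: (- 4 9) = -5
Result: -5


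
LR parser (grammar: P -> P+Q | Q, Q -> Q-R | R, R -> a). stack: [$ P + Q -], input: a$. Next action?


no handle; shift 'a'
Action: shift


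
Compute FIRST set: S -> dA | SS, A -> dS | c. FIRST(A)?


Per alternative of A: FIRST(dS) = {d}; FIRST(c) = {c}
FIRST(A) = {c, d}


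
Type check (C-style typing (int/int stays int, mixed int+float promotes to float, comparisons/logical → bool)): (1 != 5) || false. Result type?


Operand types: bool || bool
Rule: logical operators take bool operands and yield bool
Result type: bool


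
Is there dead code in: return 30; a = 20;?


statement follows a return and is unreachable
Dead: 'a = 20'


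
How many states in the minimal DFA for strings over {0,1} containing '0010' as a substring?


KMP-style automaton: 4 progress states + 1 absorbing accept = 5
Minimal DFA: 5 states


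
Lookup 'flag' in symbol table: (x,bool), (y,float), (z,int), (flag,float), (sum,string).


Lookup 'flag' → type float


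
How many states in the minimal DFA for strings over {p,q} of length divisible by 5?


Track length mod 5: states 0..4, accept at 0
Minimal DFA: 5 states


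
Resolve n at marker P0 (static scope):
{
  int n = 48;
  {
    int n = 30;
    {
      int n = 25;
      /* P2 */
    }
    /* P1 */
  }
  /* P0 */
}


n declared in the same block as P0
n = 48


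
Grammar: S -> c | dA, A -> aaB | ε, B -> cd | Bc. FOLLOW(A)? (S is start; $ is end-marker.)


$ ∈ FOLLOW(S). For each A -> αBβ: add FIRST(β)\{ε} to FOLLOW(B); if β nullable, add FOLLOW(A).
FOLLOW(A) = {$}


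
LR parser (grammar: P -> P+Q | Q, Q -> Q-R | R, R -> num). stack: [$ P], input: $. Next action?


start symbol P on stack, input exhausted
Action: accept


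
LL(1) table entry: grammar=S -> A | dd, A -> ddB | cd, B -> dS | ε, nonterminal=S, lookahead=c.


For [S, c]: 'c' ∈ FIRST(A)
Entry: S -> A


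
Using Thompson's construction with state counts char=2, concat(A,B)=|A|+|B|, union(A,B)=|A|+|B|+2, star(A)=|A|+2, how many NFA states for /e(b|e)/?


Syntax tree has 3 char leaf(s), 1 union(s), 0 star(s)
chars contribute 3×2 = 6; each union adds +2; each star adds +2
Total: 6 + 2 + 0 = 8 states


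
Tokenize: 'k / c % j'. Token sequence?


Scan left to right, longest-match per lexeme
Tokens: ID(k), OP(/), ID(c), OP(%), ID(j)


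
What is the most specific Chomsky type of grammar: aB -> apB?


LHS has context (more than one symbol) and |LHS| ≤ |RHS|
Classification: Type 1 (Context-Sensitive)


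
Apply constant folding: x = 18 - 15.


18 - 15 = 3 at compile time
Optimized: x = 3


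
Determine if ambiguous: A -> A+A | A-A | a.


'a+a-a' has two parse trees (no precedence encoded between + and -)
Ambiguous


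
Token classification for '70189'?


Pattern: digits only
Type: INTEGER_LITERAL


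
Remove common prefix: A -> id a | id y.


Common prefix: 'id'
Factored: A -> id A', A' -> a | y


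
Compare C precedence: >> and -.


'-' is additive (level 9); '>>' is shift (level 8)
Higher level binds tighter
'-' has higher precedence than '>>'


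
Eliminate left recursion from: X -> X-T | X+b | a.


Left-recursive alternatives: X-T, X+b; non-recursive: a
Introduce X': X -> aX', X' -> -TX' | +bX' | ε


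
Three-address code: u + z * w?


Break into single-operator statements:
t1 = z * w
t2 = u + t1


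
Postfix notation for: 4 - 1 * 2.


* has higher precedence, evaluate 1*2 first
Postfix: 4 1 2 * -


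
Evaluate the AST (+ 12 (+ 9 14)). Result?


Evaluate inner: (+ 9 14) = 23
Evaluate root: (+ 12 23) = 35
Result: 35


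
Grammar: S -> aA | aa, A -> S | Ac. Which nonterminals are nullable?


A nonterminal is nullable iff some alternative derives ε (directly, or every symbol in it is nullable)
Nullable: {}


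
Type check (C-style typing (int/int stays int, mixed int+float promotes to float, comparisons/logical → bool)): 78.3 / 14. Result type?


Operand types: float / int
Rule: mixed int/float promotes to float; int/int stays int
Result type: float


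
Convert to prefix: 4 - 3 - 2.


left-to-right (same/higher precedence on left): tree is (- (- 4 3) 2)
Prefix: - - 4 3 2
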